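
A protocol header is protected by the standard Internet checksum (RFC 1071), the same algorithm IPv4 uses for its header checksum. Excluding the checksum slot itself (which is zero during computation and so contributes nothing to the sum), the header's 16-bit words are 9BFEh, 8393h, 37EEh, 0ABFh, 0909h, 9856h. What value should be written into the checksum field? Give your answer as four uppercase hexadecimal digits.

One's-complement addition (fold any carry out of bit 15 back into bit 0):
  0x9BFE + 0x8393 = 0x11F91 → wrap carry → 0x1F92
  0x1F92 + 0x37EE = 0x05780
  0x5780 + 0x0ABF = 0x0623F
  0x623F + 0x0909 = 0x06B48
  0x6B48 + 0x9856 = 0x1039E → wrap carry → 0x039F
One's-complement sum = 0x039F.
Checksum = ~0x039F & 0xFFFF = 0xFC60.

FC60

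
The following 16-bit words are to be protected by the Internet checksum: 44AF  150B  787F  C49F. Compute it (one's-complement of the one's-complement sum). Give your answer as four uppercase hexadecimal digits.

One's-complement addition (fold any carry out of bit 15 back into bit 0):
  0x44AF + 0x150B = 0x059BA
  0x59BA + 0x787F = 0x0D239
  0xD239 + 0xC49F = 0x196D8 → wrap carry → 0x96D9
One's-complement sum = 0x96D9.
Checksum = ~0x96D9 & 0xFFFF = 0x6926.

6926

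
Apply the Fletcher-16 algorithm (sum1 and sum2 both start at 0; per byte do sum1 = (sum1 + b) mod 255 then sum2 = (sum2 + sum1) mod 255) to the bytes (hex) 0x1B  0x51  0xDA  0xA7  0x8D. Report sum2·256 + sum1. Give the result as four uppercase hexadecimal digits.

3A7C

Running sums (mod 255):
  after byte 0 (0x1B): sum1=27, sum2=27
  after byte 1 (0x51): sum1=108, sum2=135
  after byte 2 (0xDA): sum1=71, sum2=206
  after byte 3 (0xA7): sum1=238, sum2=189
  after byte 4 (0x8D): sum1=124, sum2=58
Checksum = sum2·256 + sum1 = 58·256 + 124 = 14972 = 0x3A7C.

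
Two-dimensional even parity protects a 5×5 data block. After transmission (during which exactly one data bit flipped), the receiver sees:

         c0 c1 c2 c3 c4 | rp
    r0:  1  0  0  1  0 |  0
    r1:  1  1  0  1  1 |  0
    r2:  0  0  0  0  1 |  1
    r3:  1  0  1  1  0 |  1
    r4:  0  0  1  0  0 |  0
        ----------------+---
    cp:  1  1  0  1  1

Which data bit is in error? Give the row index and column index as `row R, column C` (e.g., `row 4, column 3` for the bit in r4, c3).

row 4, column 4

Recompute each row's even parity and compare to rp:
  r0: data parity 0, sent rp 0 → ok
  r1: data parity 0, sent rp 0 → ok
  r2: data parity 1, sent rp 1 → ok
  r3: data parity 1, sent rp 1 → ok
  r4: data parity 1, sent rp 0 → mismatch
Recompute each column's even parity and compare to cp:
  c0: data parity 1, sent cp 1 → ok
  c1: data parity 1, sent cp 1 → ok
  c2: data parity 0, sent cp 0 → ok
  c3: data parity 1, sent cp 1 → ok
  c4: data parity 0, sent cp 1 → mismatch
Exactly one row (r4) and one column (c4) fail → the flipped bit is at their intersection.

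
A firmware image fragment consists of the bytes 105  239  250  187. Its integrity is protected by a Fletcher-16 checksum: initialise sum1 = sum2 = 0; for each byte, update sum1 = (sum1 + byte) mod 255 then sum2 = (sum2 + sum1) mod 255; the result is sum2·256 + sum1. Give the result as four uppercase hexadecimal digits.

Running sums (mod 255):
  after byte 0 (105): sum1=105, sum2=105
  after byte 1 (239): sum1=89, sum2=194
  after byte 2 (250): sum1=84, sum2=23
  after byte 3 (187): sum1=16, sum2=39
Checksum = sum2·256 + sum1 = 39·256 + 16 = 10000 = 0x2710.

2710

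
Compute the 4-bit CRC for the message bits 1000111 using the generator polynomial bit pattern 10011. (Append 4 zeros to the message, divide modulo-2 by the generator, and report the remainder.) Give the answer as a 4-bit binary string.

Append 4 zeros: 10001110000. Divide by 10011 (XOR where the leading bit is 1):
  pos 0: 10001 XOR 10011 = 00010
  pos 3: 10110 XOR 10011 = 00101
  pos 5: 10100 XOR 10011 = 00111
Remainder (last 4 bits) = 1110. This is the CRC / FCS.

1110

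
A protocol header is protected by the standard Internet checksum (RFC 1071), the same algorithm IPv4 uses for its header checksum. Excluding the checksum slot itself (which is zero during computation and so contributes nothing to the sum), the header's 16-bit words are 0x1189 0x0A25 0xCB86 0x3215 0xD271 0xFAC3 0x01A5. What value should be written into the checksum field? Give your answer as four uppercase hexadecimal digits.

17DB

One's-complement addition (fold any carry out of bit 15 back into bit 0):
  0x1189 + 0x0A25 = 0x01BAE
  0x1BAE + 0xCB86 = 0x0E734
  0xE734 + 0x3215 = 0x11949 → wrap carry → 0x194A
  0x194A + 0xD271 = 0x0EBBB
  0xEBBB + 0xFAC3 = 0x1E67E → wrap carry → 0xE67F
  0xE67F + 0x01A5 = 0x0E824
One's-complement sum = 0xE824.
Checksum = ~0xE824 & 0xFFFF = 0x17DB.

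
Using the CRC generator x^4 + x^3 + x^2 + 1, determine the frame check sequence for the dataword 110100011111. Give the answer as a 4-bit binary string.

0011

Append 4 zeros: 1101000111110000. Divide by 11101 (XOR where the leading bit is 1):
  pos 0: 11010 XOR 11101 = 00111
  pos 2: 11100 XOR 11101 = 00001
  pos 6: 11111 XOR 11101 = 00010
  pos 9: 10100 XOR 11101 = 01001
  pos 10: 10010 XOR 11101 = 01111
  pos 11: 11110 XOR 11101 = 00011
Remainder (last 4 bits) = 0011. This is the CRC / FCS.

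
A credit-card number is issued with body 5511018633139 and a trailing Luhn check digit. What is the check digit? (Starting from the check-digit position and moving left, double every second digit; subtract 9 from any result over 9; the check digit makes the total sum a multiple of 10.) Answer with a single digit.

Partial digits right→left: 9 3 1 3 3 6 8 1 0 1 1 5 5
Double every second digit counting from the check-digit position (so the 1st, 3rd, 5th, ... of the partial from the right).
  doubled (with −9 where >9): 9 2 6 7 0 2 1 → sum 27
  kept as-is: 3 3 6 1 1 5 → sum 19
Total = 27 + 19 = 46.
Check digit = (10 − (46 mod 10)) mod 10 = 4.

4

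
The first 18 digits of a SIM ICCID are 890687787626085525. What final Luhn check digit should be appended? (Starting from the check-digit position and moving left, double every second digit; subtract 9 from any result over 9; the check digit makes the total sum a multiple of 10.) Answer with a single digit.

Partial digits right→left: 5 2 5 5 8 0 6 2 6 7 8 7 7 8 6 0 9 8
Double every second digit counting from the check-digit position (so the 1st, 3rd, 5th, ... of the partial from the right).
  doubled (with −9 where >9): 1 1 7 3 3 7 5 3 9 → sum 39
  kept as-is: 2 5 0 2 7 7 8 0 8 → sum 39
Total = 39 + 39 = 78.
Check digit = (10 − (78 mod 10)) mod 10 = 2.

2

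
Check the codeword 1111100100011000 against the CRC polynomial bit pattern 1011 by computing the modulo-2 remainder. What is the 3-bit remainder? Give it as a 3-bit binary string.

Modulo-2 division of 1111100100011000 by 1011:
  pos 0: 1111 XOR 1011 = 0100
  pos 1: 1001 XOR 1011 = 0010
  pos 3: 1000 XOR 1011 = 0011
  pos 5: 1110 XOR 1011 = 0101
  pos 6: 1010 XOR 1011 = 0001
  pos 9: 1011 XOR 1011 = 0000
Remainder = 000 (zero — the frame passes the CRC check).

000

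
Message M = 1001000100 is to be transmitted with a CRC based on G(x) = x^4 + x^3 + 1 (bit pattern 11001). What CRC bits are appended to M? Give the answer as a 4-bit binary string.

Append 4 zeros: 10010001000000. Divide by 11001 (XOR where the leading bit is 1):
  pos 0: 10010 XOR 11001 = 01011
  pos 1: 10110 XOR 11001 = 01111
  pos 2: 11110 XOR 11001 = 00111
  pos 4: 11110 XOR 11001 = 00111
  pos 6: 11100 XOR 11001 = 00101
  pos 8: 10100 XOR 11001 = 01101
  pos 9: 11010 XOR 11001 = 00011
Remainder (last 4 bits) = 0011. This is the CRC / FCS.

0011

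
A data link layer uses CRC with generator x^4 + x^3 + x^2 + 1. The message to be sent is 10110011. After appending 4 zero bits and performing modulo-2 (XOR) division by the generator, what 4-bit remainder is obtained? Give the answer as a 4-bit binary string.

Append 4 zeros: 101100110000. Divide by 11101 (XOR where the leading bit is 1):
  pos 0: 10110 XOR 11101 = 01011
  pos 1: 10110 XOR 11101 = 01011
  pos 2: 10111 XOR 11101 = 01010
  pos 3: 10101 XOR 11101 = 01000
  pos 4: 10000 XOR 11101 = 01101
  pos 5: 11010 XOR 11101 = 00111
  pos 7: 11100 XOR 11101 = 00001
Remainder (last 4 bits) = 0001. This is the CRC / FCS.

0001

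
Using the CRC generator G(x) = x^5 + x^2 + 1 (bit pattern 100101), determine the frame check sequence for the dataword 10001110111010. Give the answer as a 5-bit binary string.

00000

Append 5 zeros: 1000111011101000000. Divide by 100101 (XOR where the leading bit is 1):
  pos 0: 100011 XOR 100101 = 000110
  pos 3: 110101 XOR 100101 = 010000
  pos 4: 100001 XOR 100101 = 000100
  pos 7: 100101 XOR 100101 = 000000
Remainder (last 5 bits) = 00000. This is the CRC / FCS.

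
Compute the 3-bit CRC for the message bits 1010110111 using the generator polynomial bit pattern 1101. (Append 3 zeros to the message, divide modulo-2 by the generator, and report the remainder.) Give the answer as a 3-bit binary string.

Append 3 zeros: 1010110111000. Divide by 1101 (XOR where the leading bit is 1):
  pos 0: 1010 XOR 1101 = 0111
  pos 1: 1111 XOR 1101 = 0010
  pos 3: 1010 XOR 1101 = 0111
  pos 4: 1111 XOR 1101 = 0010
  pos 6: 1011 XOR 1101 = 0110
  pos 7: 1100 XOR 1101 = 0001
Remainder (last 3 bits) = 100. This is the CRC / FCS.

100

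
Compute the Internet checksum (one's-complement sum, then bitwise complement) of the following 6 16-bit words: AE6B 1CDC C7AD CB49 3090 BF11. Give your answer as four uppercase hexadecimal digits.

B21E

One's-complement addition (fold any carry out of bit 15 back into bit 0):
  0xAE6B + 0x1CDC = 0x0CB47
  0xCB47 + 0xC7AD = 0x192F4 → wrap carry → 0x92F5
  0x92F5 + 0xCB49 = 0x15E3E → wrap carry → 0x5E3F
  0x5E3F + 0x3090 = 0x08ECF
  0x8ECF + 0xBF11 = 0x14DE0 → wrap carry → 0x4DE1
One's-complement sum = 0x4DE1.
Checksum = ~0x4DE1 & 0xFFFF = 0xB21E.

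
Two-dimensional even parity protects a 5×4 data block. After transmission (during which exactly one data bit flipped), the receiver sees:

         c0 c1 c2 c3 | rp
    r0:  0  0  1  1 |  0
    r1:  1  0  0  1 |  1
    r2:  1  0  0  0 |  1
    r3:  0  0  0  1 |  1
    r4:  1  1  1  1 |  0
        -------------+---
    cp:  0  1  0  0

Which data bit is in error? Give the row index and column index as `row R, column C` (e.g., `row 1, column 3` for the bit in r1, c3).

Recompute each row's even parity and compare to rp:
  r0: data parity 0, sent rp 0 → ok
  r1: data parity 0, sent rp 1 → mismatch
  r2: data parity 1, sent rp 1 → ok
  r3: data parity 1, sent rp 1 → ok
  r4: data parity 0, sent rp 0 → ok
Recompute each column's even parity and compare to cp:
  c0: data parity 1, sent cp 0 → mismatch
  c1: data parity 1, sent cp 1 → ok
  c2: data parity 0, sent cp 0 → ok
  c3: data parity 0, sent cp 0 → ok
Exactly one row (r1) and one column (c0) fail → the flipped bit is at their intersection.

row 1, column 0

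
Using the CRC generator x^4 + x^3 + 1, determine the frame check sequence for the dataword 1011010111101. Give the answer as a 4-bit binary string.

Append 4 zeros: 10110101111010000. Divide by 11001 (XOR where the leading bit is 1):
  pos 0: 10110 XOR 11001 = 01111
  pos 1: 11111 XOR 11001 = 00110
  pos 3: 11001 XOR 11001 = 00000
  pos 8: 11101 XOR 11001 = 00100
  pos 10: 10000 XOR 11001 = 01001
  pos 11: 10010 XOR 11001 = 01011
  pos 12: 10110 XOR 11001 = 01111
Remainder (last 4 bits) = 1111. This is the CRC / FCS.

1111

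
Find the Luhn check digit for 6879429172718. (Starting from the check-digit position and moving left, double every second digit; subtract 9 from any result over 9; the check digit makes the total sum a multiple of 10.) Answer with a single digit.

Partial digits right→left: 8 1 7 2 7 1 9 2 4 9 7 8 6
Double every second digit counting from the check-digit position (so the 1st, 3rd, 5th, ... of the partial from the right).
  doubled (with −9 where >9): 7 5 5 9 8 5 3 → sum 42
  kept as-is: 1 2 1 2 9 8 → sum 23
Total = 42 + 23 = 65.
Check digit = (10 − (65 mod 10)) mod 10 = 5.

5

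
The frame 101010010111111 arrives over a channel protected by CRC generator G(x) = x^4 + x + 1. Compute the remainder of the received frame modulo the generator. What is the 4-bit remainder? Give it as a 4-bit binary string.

Modulo-2 division of 101010010111111 by 10011:
  pos 0: 10101 XOR 10011 = 00110
  pos 2: 11000 XOR 10011 = 01011
  pos 3: 10111 XOR 10011 = 00100
  pos 5: 10001 XOR 10011 = 00010
  pos 8: 10111 XOR 10011 = 00100
  pos 10: 10011 XOR 10011 = 00000
Remainder = 0000 (zero — the frame passes the CRC check).

0000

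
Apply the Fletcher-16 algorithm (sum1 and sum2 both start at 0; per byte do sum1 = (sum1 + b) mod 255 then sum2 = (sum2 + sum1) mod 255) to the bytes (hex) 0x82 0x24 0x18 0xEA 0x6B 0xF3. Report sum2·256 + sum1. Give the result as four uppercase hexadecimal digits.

AF09

Running sums (mod 255):
  after byte 0 (0x82): sum1=130, sum2=130
  after byte 1 (0x24): sum1=166, sum2=41
  after byte 2 (0x18): sum1=190, sum2=231
  after byte 3 (0xEA): sum1=169, sum2=145
  after byte 4 (0x6B): sum1=21, sum2=166
  after byte 5 (0xF3): sum1=9, sum2=175
Checksum = sum2·256 + sum1 = 175·256 + 9 = 44809 = 0xAF09.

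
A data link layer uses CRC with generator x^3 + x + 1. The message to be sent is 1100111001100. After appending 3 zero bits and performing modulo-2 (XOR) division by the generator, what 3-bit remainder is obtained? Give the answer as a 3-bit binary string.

000

Append 3 zeros: 1100111001100000. Divide by 1011 (XOR where the leading bit is 1):
  pos 0: 1100 XOR 1011 = 0111
  pos 1: 1111 XOR 1011 = 0100
  pos 2: 1001 XOR 1011 = 0010
  pos 4: 1010 XOR 1011 = 0001
  pos 7: 1011 XOR 1011 = 0000
Remainder (last 3 bits) = 000. This is the CRC / FCS.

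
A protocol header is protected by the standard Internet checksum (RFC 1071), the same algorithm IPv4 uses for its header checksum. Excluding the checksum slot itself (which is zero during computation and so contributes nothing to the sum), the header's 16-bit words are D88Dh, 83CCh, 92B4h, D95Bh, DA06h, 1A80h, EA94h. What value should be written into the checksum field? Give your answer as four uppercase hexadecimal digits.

One's-complement addition (fold any carry out of bit 15 back into bit 0):
  0xD88D + 0x83CC = 0x15C59 → wrap carry → 0x5C5A
  0x5C5A + 0x92B4 = 0x0EF0E
  0xEF0E + 0xD95B = 0x1C869 → wrap carry → 0xC86A
  0xC86A + 0xDA06 = 0x1A270 → wrap carry → 0xA271
  0xA271 + 0x1A80 = 0x0BCF1
  0xBCF1 + 0xEA94 = 0x1A785 → wrap carry → 0xA786
One's-complement sum = 0xA786.
Checksum = ~0xA786 & 0xFFFF = 0x5879.

5879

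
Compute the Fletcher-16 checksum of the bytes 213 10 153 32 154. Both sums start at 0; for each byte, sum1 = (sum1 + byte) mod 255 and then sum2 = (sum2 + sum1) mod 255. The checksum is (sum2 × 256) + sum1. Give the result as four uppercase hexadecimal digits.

FC34

Running sums (mod 255):
  after byte 0 (213): sum1=213, sum2=213
  after byte 1 (10): sum1=223, sum2=181
  after byte 2 (153): sum1=121, sum2=47
  after byte 3 (32): sum1=153, sum2=200
  after byte 4 (154): sum1=52, sum2=252
Checksum = sum2·256 + sum1 = 252·256 + 52 = 64564 = 0xFC34.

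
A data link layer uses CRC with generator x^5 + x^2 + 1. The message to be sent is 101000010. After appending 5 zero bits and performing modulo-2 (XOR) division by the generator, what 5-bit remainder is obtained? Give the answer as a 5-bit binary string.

10001

Append 5 zeros: 10100001000000. Divide by 100101 (XOR where the leading bit is 1):
  pos 0: 101000 XOR 100101 = 001101
  pos 2: 110101 XOR 100101 = 010000
  pos 3: 100000 XOR 100101 = 000101
  pos 6: 101000 XOR 100101 = 001101
  pos 8: 110100 XOR 100101 = 010001
Remainder (last 5 bits) = 10001. This is the CRC / FCS.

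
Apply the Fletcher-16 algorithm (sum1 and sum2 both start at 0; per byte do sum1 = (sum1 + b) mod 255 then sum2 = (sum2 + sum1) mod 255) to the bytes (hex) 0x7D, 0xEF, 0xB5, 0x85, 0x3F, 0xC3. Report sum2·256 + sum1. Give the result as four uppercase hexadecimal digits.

Running sums (mod 255):
  after byte 0 (0x7D): sum1=125, sum2=125
  after byte 1 (0xEF): sum1=109, sum2=234
  after byte 2 (0xB5): sum1=35, sum2=14
  after byte 3 (0x85): sum1=168, sum2=182
  after byte 4 (0x3F): sum1=231, sum2=158
  after byte 5 (0xC3): sum1=171, sum2=74
Checksum = sum2·256 + sum1 = 74·256 + 171 = 19115 = 0x4AAB.

4AAB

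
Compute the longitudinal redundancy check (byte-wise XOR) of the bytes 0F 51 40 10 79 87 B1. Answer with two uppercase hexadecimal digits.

41

XOR the bytes together:
  start with 0x0F
  0x0F ⊕ 0x51 = 0x5E
  0x5E ⊕ 0x40 = 0x1E
  0x1E ⊕ 0x10 = 0x0E
  0x0E ⊕ 0x79 = 0x77
  0x77 ⊕ 0x87 = 0xF0
  0xF0 ⊕ 0xB1 = 0x41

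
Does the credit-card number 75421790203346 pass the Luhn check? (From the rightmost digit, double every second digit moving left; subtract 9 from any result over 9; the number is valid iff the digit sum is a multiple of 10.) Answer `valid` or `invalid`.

invalid

From the right, keep odd positions and double even positions (subtract 9 from any doubled value over 9):
  doubled (positions 2,4,...): 8 6 4 9 2 8 5 → sum 42
  kept (positions 1,3,...): 6 3 0 0 7 2 5 → sum 23
Total = 65.
65 mod 10 = 5, so the number is invalid.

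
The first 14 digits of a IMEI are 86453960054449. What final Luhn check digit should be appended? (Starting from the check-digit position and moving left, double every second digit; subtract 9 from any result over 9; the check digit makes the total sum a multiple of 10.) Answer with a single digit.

Partial digits right→left: 9 4 4 4 5 0 0 6 9 3 5 4 6 8
Double every second digit counting from the check-digit position (so the 1st, 3rd, 5th, ... of the partial from the right).
  doubled (with −9 where >9): 9 8 1 0 9 1 3 → sum 31
  kept as-is: 4 4 0 6 3 4 8 → sum 29
Total = 31 + 29 = 60.
Check digit = (10 − (60 mod 10)) mod 10 = 0.

0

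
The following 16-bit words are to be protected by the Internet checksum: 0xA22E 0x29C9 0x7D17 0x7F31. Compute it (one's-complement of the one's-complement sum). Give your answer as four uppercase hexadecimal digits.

37BF

One's-complement addition (fold any carry out of bit 15 back into bit 0):
  0xA22E + 0x29C9 = 0x0CBF7
  0xCBF7 + 0x7D17 = 0x1490E → wrap carry → 0x490F
  0x490F + 0x7F31 = 0x0C840
One's-complement sum = 0xC840.
Checksum = ~0xC840 & 0xFFFF = 0x37BF.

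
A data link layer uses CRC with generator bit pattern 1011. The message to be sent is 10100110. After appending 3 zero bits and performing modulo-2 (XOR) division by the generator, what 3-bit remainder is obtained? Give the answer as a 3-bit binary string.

000

Append 3 zeros: 10100110000. Divide by 1011 (XOR where the leading bit is 1):
  pos 0: 1010 XOR 1011 = 0001
  pos 3: 1011 XOR 1011 = 0000
Remainder (last 3 bits) = 000. This is the CRC / FCS.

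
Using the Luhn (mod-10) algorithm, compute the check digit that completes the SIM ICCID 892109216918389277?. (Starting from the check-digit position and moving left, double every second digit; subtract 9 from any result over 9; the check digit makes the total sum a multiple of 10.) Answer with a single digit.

8

Partial digits right→left: 7 7 2 9 8 3 8 1 9 6 1 2 9 0 1 2 9 8
Double every second digit counting from the check-digit position (so the 1st, 3rd, 5th, ... of the partial from the right).
  doubled (with −9 where >9): 5 4 7 7 9 2 9 2 9 → sum 54
  kept as-is: 7 9 3 1 6 2 0 2 8 → sum 38
Total = 54 + 38 = 92.
Check digit = (10 − (92 mod 10)) mod 10 = 8.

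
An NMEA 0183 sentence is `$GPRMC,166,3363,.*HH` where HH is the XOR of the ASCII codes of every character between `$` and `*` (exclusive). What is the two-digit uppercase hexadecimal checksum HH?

7D

XOR the ASCII codes of the payload characters:
  'G' = 0x47 → acc = 0x47
  'P' = 0x50 → acc = 0x17
  'R' = 0x52 → acc = 0x45
  'M' = 0x4D → acc = 0x08
  'C' = 0x43 → acc = 0x4B
  ',' = 0x2C → acc = 0x67
  '1' = 0x31 → acc = 0x56
  '6' = 0x36 → acc = 0x60
  '6' = 0x36 → acc = 0x56
  ',' = 0x2C → acc = 0x7A
  '3' = 0x33 → acc = 0x49
  '3' = 0x33 → acc = 0x7A
  '6' = 0x36 → acc = 0x4C
  '3' = 0x33 → acc = 0x7F
  ',' = 0x2C → acc = 0x53
  '.' = 0x2E → acc = 0x7D
Checksum = 0x7D.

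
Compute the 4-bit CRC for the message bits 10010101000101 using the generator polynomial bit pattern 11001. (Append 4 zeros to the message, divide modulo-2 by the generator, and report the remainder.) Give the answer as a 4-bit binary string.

0111

Append 4 zeros: 100101010001010000. Divide by 11001 (XOR where the leading bit is 1):
  pos 0: 10010 XOR 11001 = 01011
  pos 1: 10111 XOR 11001 = 01110
  pos 2: 11100 XOR 11001 = 00101
  pos 4: 10110 XOR 11001 = 01111
  pos 5: 11110 XOR 11001 = 00111
  pos 7: 11101 XOR 11001 = 00100
  pos 9: 10001 XOR 11001 = 01000
  pos 10: 10000 XOR 11001 = 01001
  pos 11: 10010 XOR 11001 = 01011
  pos 12: 10110 XOR 11001 = 01111
  pos 13: 11110 XOR 11001 = 00111
Remainder (last 4 bits) = 0111. This is the CRC / FCS.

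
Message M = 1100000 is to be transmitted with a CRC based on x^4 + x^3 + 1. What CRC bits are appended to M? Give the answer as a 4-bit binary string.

Append 4 zeros: 11000000000. Divide by 11001 (XOR where the leading bit is 1):
  pos 0: 11000 XOR 11001 = 00001
  pos 4: 10000 XOR 11001 = 01001
  pos 5: 10010 XOR 11001 = 01011
  pos 6: 10110 XOR 11001 = 01111
Remainder (last 4 bits) = 1111. This is the CRC / FCS.

1111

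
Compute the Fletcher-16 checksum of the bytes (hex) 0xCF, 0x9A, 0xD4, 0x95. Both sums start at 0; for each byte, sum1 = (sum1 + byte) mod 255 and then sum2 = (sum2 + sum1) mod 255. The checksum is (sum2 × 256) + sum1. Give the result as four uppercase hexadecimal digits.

Running sums (mod 255):
  after byte 0 (0xCF): sum1=207, sum2=207
  after byte 1 (0x9A): sum1=106, sum2=58
  after byte 2 (0xD4): sum1=63, sum2=121
  after byte 3 (0x95): sum1=212, sum2=78
Checksum = sum2·256 + sum1 = 78·256 + 212 = 20180 = 0x4ED4.

4ED4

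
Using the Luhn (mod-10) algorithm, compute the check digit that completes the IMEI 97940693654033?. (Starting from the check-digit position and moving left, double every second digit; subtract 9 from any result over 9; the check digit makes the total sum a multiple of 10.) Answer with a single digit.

1

Partial digits right→left: 3 3 0 4 5 6 3 9 6 0 4 9 7 9
Double every second digit counting from the check-digit position (so the 1st, 3rd, 5th, ... of the partial from the right).
  doubled (with −9 where >9): 6 0 1 6 3 8 5 → sum 29
  kept as-is: 3 4 6 9 0 9 9 → sum 40
Total = 29 + 40 = 69.
Check digit = (10 − (69 mod 10)) mod 10 = 1.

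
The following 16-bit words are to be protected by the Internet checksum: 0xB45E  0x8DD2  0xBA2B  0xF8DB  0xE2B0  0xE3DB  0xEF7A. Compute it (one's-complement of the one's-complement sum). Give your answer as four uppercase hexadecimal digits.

54BF

One's-complement addition (fold any carry out of bit 15 back into bit 0):
  0xB45E + 0x8DD2 = 0x14230 → wrap carry → 0x4231
  0x4231 + 0xBA2B = 0x0FC5C
  0xFC5C + 0xF8DB = 0x1F537 → wrap carry → 0xF538
  0xF538 + 0xE2B0 = 0x1D7E8 → wrap carry → 0xD7E9
  0xD7E9 + 0xE3DB = 0x1BBC4 → wrap carry → 0xBBC5
  0xBBC5 + 0xEF7A = 0x1AB3F → wrap carry → 0xAB40
One's-complement sum = 0xAB40.
Checksum = ~0xAB40 & 0xFFFF = 0x54BF.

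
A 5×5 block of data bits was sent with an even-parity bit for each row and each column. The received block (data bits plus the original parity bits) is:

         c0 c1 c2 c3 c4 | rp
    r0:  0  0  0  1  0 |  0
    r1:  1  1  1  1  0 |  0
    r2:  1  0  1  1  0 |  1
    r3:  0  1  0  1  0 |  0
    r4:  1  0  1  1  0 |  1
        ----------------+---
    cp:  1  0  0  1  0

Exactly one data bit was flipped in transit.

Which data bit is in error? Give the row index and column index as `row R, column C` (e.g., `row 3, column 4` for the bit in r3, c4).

Recompute each row's even parity and compare to rp:
  r0: data parity 1, sent rp 0 → mismatch
  r1: data parity 0, sent rp 0 → ok
  r2: data parity 1, sent rp 1 → ok
  r3: data parity 0, sent rp 0 → ok
  r4: data parity 1, sent rp 1 → ok
Recompute each column's even parity and compare to cp:
  c0: data parity 1, sent cp 1 → ok
  c1: data parity 0, sent cp 0 → ok
  c2: data parity 1, sent cp 0 → mismatch
  c3: data parity 1, sent cp 1 → ok
  c4: data parity 0, sent cp 0 → ok
Exactly one row (r0) and one column (c2) fail → the flipped bit is at their intersection.

row 0, column 2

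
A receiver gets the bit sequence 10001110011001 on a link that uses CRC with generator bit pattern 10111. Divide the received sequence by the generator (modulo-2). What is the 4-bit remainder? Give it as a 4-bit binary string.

Modulo-2 division of 10001110011001 by 10111:
  pos 0: 10001 XOR 10111 = 00110
  pos 2: 11011 XOR 10111 = 01100
  pos 3: 11000 XOR 10111 = 01111
  pos 4: 11110 XOR 10111 = 01001
  pos 5: 10011 XOR 10111 = 00100
  pos 7: 10010 XOR 10111 = 00101
  pos 9: 10101 XOR 10111 = 00010
Remainder = 0010 (nonzero — an error is detected).

0010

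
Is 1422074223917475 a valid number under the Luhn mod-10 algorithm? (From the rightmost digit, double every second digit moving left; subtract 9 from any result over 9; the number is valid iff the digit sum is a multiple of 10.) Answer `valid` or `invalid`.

invalid

From the right, keep odd positions and double even positions (subtract 9 from any doubled value over 9):
  doubled (positions 2,4,...): 5 5 9 4 8 0 4 2 → sum 37
  kept (positions 1,3,...): 5 4 1 3 2 7 2 4 → sum 28
Total = 65.
65 mod 10 = 5, so the number is invalid.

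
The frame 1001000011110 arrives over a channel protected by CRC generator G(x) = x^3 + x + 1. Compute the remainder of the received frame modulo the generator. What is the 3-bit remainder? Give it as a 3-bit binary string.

000

Modulo-2 division of 1001000011110 by 1011:
  pos 0: 1001 XOR 1011 = 0010
  pos 2: 1000 XOR 1011 = 0011
  pos 4: 1100 XOR 1011 = 0111
  pos 5: 1111 XOR 1011 = 0100
  pos 6: 1001 XOR 1011 = 0010
  pos 8: 1011 XOR 1011 = 0000
Remainder = 000 (zero — the frame passes the CRC check).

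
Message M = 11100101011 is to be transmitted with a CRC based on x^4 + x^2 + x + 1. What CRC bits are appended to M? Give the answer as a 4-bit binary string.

1000

Append 4 zeros: 111001010110000. Divide by 10111 (XOR where the leading bit is 1):
  pos 0: 11100 XOR 10111 = 01011
  pos 1: 10111 XOR 10111 = 00000
  pos 7: 10110 XOR 10111 = 00001
Remainder (last 4 bits) = 1000. This is the CRC / FCS.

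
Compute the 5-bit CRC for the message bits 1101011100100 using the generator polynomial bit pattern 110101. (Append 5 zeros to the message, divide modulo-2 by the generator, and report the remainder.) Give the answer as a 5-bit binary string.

Append 5 zeros: 110101110010000000. Divide by 110101 (XOR where the leading bit is 1):
  pos 0: 110101 XOR 110101 = 000000
  pos 6: 110010 XOR 110101 = 000111
  pos 9: 111000 XOR 110101 = 001101
  pos 11: 110100 XOR 110101 = 000001
Remainder (last 5 bits) = 00010. This is the CRC / FCS.

00010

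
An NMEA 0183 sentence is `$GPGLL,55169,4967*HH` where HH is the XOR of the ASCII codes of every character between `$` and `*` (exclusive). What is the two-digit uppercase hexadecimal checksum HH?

62

XOR the ASCII codes of the payload characters:
  'G' = 0x47 → acc = 0x47
  'P' = 0x50 → acc = 0x17
  'G' = 0x47 → acc = 0x50
  'L' = 0x4C → acc = 0x1C
  'L' = 0x4C → acc = 0x50
  ',' = 0x2C → acc = 0x7C
  '5' = 0x35 → acc = 0x49
  '5' = 0x35 → acc = 0x7C
  '1' = 0x31 → acc = 0x4D
  '6' = 0x36 → acc = 0x7B
  '9' = 0x39 → acc = 0x42
  ',' = 0x2C → acc = 0x6E
  '4' = 0x34 → acc = 0x5A
  '9' = 0x39 → acc = 0x63
  '6' = 0x36 → acc = 0x55
  '7' = 0x37 → acc = 0x62
Checksum = 0x62.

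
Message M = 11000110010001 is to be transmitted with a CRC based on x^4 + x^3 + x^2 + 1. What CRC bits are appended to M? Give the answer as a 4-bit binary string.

Append 4 zeros: 110001100100010000. Divide by 11101 (XOR where the leading bit is 1):
  pos 0: 11000 XOR 11101 = 00101
  pos 2: 10111 XOR 11101 = 01010
  pos 3: 10100 XOR 11101 = 01001
  pos 4: 10010 XOR 11101 = 01111
  pos 5: 11111 XOR 11101 = 00010
  pos 8: 10000 XOR 11101 = 01101
  pos 9: 11011 XOR 11101 = 00110
  pos 11: 11000 XOR 11101 = 00101
  pos 13: 10100 XOR 11101 = 01001
Remainder (last 4 bits) = 1001. This is the CRC / FCS.

1001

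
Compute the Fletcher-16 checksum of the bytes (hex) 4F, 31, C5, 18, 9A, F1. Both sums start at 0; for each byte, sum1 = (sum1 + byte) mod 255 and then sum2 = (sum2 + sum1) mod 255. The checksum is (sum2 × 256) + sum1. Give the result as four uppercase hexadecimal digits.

58EA

Running sums (mod 255):
  after byte 0 (4F): sum1=79, sum2=79
  after byte 1 (31): sum1=128, sum2=207
  after byte 2 (C5): sum1=70, sum2=22
  after byte 3 (18): sum1=94, sum2=116
  after byte 4 (9A): sum1=248, sum2=109
  after byte 5 (F1): sum1=234, sum2=88
Checksum = sum2·256 + sum1 = 88·256 + 234 = 22762 = 0x58EA.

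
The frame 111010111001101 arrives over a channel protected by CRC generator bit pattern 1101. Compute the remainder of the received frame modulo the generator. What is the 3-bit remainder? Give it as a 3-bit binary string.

Modulo-2 division of 111010111001101 by 1101:
  pos 0: 1110 XOR 1101 = 0011
  pos 2: 1110 XOR 1101 = 0011
  pos 4: 1111 XOR 1101 = 0010
  pos 6: 1010 XOR 1101 = 0111
  pos 7: 1110 XOR 1101 = 0011
  pos 9: 1111 XOR 1101 = 0010
  pos 11: 1001 XOR 1101 = 0100
Remainder = 100 (nonzero — an error is detected).

100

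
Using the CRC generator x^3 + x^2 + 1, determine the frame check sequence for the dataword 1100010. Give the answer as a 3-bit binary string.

001

Append 3 zeros: 1100010000. Divide by 1101 (XOR where the leading bit is 1):
  pos 0: 1100 XOR 1101 = 0001
  pos 3: 1010 XOR 1101 = 0111
  pos 4: 1110 XOR 1101 = 0011
  pos 6: 1100 XOR 1101 = 0001
Remainder (last 3 bits) = 001. This is the CRC / FCS.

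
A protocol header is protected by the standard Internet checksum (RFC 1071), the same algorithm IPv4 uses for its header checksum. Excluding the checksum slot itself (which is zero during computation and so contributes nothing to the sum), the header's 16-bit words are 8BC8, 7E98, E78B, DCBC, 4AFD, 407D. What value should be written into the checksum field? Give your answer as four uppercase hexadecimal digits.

One's-complement addition (fold any carry out of bit 15 back into bit 0):
  0x8BC8 + 0x7E98 = 0x10A60 → wrap carry → 0x0A61
  0x0A61 + 0xE78B = 0x0F1EC
  0xF1EC + 0xDCBC = 0x1CEA8 → wrap carry → 0xCEA9
  0xCEA9 + 0x4AFD = 0x119A6 → wrap carry → 0x19A7
  0x19A7 + 0x407D = 0x05A24
One's-complement sum = 0x5A24.
Checksum = ~0x5A24 & 0xFFFF = 0xA5DB.

A5DB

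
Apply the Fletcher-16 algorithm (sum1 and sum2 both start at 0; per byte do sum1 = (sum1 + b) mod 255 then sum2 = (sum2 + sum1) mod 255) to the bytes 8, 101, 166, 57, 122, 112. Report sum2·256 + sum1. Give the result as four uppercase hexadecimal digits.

Running sums (mod 255):
  after byte 0 (8): sum1=8, sum2=8
  after byte 1 (101): sum1=109, sum2=117
  after byte 2 (166): sum1=20, sum2=137
  after byte 3 (57): sum1=77, sum2=214
  after byte 4 (122): sum1=199, sum2=158
  after byte 5 (112): sum1=56, sum2=214
Checksum = sum2·256 + sum1 = 214·256 + 56 = 54840 = 0xD638.

D638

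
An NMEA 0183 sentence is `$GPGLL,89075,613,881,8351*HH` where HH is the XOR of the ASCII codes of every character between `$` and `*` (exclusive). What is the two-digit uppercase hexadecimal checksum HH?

69

XOR the ASCII codes of the payload characters:
  'G' = 0x47 → acc = 0x47
  'P' = 0x50 → acc = 0x17
  'G' = 0x47 → acc = 0x50
  'L' = 0x4C → acc = 0x1C
  'L' = 0x4C → acc = 0x50
  ',' = 0x2C → acc = 0x7C
  '8' = 0x38 → acc = 0x44
  '9' = 0x39 → acc = 0x7D
  '0' = 0x30 → acc = 0x4D
  '7' = 0x37 → acc = 0x7A
  '5' = 0x35 → acc = 0x4F
  ',' = 0x2C → acc = 0x63
  '6' = 0x36 → acc = 0x55
  '1' = 0x31 → acc = 0x64
  '3' = 0x33 → acc = 0x57
  ',' = 0x2C → acc = 0x7B
  '8' = 0x38 → acc = 0x43
  '8' = 0x38 → acc = 0x7B
  '1' = 0x31 → acc = 0x4A
  ',' = 0x2C → acc = 0x66
  '8' = 0x38 → acc = 0x5E
  '3' = 0x33 → acc = 0x6D
  '5' = 0x35 → acc = 0x58
  '1' = 0x31 → acc = 0x69
Checksum = 0x69.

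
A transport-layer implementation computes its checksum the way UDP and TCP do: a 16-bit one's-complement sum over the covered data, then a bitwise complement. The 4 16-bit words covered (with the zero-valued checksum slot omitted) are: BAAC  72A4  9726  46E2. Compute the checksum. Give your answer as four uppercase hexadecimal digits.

One's-complement addition (fold any carry out of bit 15 back into bit 0):
  0xBAAC + 0x72A4 = 0x12D50 → wrap carry → 0x2D51
  0x2D51 + 0x9726 = 0x0C477
  0xC477 + 0x46E2 = 0x10B59 → wrap carry → 0x0B5A
One's-complement sum = 0x0B5A.
Checksum = ~0x0B5A & 0xFFFF = 0xF4A5.

F4A5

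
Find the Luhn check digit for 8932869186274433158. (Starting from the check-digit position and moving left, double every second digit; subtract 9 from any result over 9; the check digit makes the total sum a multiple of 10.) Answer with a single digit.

Partial digits right→left: 8 5 1 3 3 4 4 7 2 6 8 1 9 6 8 2 3 9 8
Double every second digit counting from the check-digit position (so the 1st, 3rd, 5th, ... of the partial from the right).
  doubled (with −9 where >9): 7 2 6 8 4 7 9 7 6 7 → sum 63
  kept as-is: 5 3 4 7 6 1 6 2 9 → sum 43
Total = 63 + 43 = 106.
Check digit = (10 − (106 mod 10)) mod 10 = 4.

4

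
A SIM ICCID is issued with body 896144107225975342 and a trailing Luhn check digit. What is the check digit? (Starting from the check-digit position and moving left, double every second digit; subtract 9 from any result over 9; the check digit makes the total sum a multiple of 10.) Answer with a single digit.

Partial digits right→left: 2 4 3 5 7 9 5 2 2 7 0 1 4 4 1 6 9 8
Double every second digit counting from the check-digit position (so the 1st, 3rd, 5th, ... of the partial from the right).
  doubled (with −9 where >9): 4 6 5 1 4 0 8 2 9 → sum 39
  kept as-is: 4 5 9 2 7 1 4 6 8 → sum 46
Total = 39 + 46 = 85.
Check digit = (10 − (85 mod 10)) mod 10 = 5.

5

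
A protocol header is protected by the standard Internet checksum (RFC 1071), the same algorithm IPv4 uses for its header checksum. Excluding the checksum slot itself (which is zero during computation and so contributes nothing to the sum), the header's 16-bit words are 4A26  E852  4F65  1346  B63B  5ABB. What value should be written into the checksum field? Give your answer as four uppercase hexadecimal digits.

One's-complement addition (fold any carry out of bit 15 back into bit 0):
  0x4A26 + 0xE852 = 0x13278 → wrap carry → 0x3279
  0x3279 + 0x4F65 = 0x081DE
  0x81DE + 0x1346 = 0x09524
  0x9524 + 0xB63B = 0x14B5F → wrap carry → 0x4B60
  0x4B60 + 0x5ABB = 0x0A61B
One's-complement sum = 0xA61B.
Checksum = ~0xA61B & 0xFFFF = 0x59E4.

59E4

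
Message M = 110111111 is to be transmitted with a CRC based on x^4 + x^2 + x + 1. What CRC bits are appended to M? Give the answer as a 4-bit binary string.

Append 4 zeros: 1101111110000. Divide by 10111 (XOR where the leading bit is 1):
  pos 0: 11011 XOR 10111 = 01100
  pos 1: 11001 XOR 10111 = 01110
  pos 2: 11101 XOR 10111 = 01010
  pos 3: 10101 XOR 10111 = 00010
  pos 6: 10100 XOR 10111 = 00011
Remainder (last 4 bits) = 1100. This is the CRC / FCS.

1100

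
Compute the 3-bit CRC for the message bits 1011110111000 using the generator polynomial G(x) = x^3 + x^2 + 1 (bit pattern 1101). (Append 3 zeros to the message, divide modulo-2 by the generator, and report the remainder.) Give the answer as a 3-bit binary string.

Append 3 zeros: 1011110111000000. Divide by 1101 (XOR where the leading bit is 1):
  pos 0: 1011 XOR 1101 = 0110
  pos 1: 1101 XOR 1101 = 0000
  pos 5: 1011 XOR 1101 = 0110
  pos 6: 1101 XOR 1101 = 0000
Remainder (last 3 bits) = 000. This is the CRC / FCS.

000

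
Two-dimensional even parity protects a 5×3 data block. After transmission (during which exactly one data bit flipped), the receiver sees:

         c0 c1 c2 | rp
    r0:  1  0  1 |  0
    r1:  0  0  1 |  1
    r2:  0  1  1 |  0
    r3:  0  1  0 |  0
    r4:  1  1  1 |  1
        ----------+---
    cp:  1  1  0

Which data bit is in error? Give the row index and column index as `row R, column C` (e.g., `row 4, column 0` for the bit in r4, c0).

Recompute each row's even parity and compare to rp:
  r0: data parity 0, sent rp 0 → ok
  r1: data parity 1, sent rp 1 → ok
  r2: data parity 0, sent rp 0 → ok
  r3: data parity 1, sent rp 0 → mismatch
  r4: data parity 1, sent rp 1 → ok
Recompute each column's even parity and compare to cp:
  c0: data parity 0, sent cp 1 → mismatch
  c1: data parity 1, sent cp 1 → ok
  c2: data parity 0, sent cp 0 → ok
Exactly one row (r3) and one column (c0) fail → the flipped bit is at their intersection.

row 3, column 0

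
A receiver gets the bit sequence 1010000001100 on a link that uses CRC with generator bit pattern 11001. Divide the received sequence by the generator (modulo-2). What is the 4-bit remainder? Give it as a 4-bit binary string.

Modulo-2 division of 1010000001100 by 11001:
  pos 0: 10100 XOR 11001 = 01101
  pos 1: 11010 XOR 11001 = 00011
  pos 4: 11000 XOR 11001 = 00001
  pos 8: 11100 XOR 11001 = 00101
Remainder = 0101 (nonzero — an error is detected).

0101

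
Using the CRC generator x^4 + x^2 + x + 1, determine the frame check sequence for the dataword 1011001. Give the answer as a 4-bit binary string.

Append 4 zeros: 10110010000. Divide by 10111 (XOR where the leading bit is 1):
  pos 0: 10110 XOR 10111 = 00001
  pos 4: 10100 XOR 10111 = 00011
Remainder (last 4 bits) = 1100. This is the CRC / FCS.

1100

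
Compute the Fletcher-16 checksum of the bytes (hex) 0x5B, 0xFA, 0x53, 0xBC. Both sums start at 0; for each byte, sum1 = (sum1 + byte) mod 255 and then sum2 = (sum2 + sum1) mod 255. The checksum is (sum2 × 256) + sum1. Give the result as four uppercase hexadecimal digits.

C166

Running sums (mod 255):
  after byte 0 (0x5B): sum1=91, sum2=91
  after byte 1 (0xFA): sum1=86, sum2=177
  after byte 2 (0x53): sum1=169, sum2=91
  after byte 3 (0xBC): sum1=102, sum2=193
Checksum = sum2·256 + sum1 = 193·256 + 102 = 49510 = 0xC166.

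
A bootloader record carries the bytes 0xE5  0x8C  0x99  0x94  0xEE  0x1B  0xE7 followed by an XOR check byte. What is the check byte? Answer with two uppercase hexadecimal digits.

XOR the bytes together:
  start with 0xE5
  0xE5 ⊕ 0x8C = 0x69
  0x69 ⊕ 0x99 = 0xF0
  0xF0 ⊕ 0x94 = 0x64
  0x64 ⊕ 0xEE = 0x8A
  0x8A ⊕ 0x1B = 0x91
  0x91 ⊕ 0xE7 = 0x76

76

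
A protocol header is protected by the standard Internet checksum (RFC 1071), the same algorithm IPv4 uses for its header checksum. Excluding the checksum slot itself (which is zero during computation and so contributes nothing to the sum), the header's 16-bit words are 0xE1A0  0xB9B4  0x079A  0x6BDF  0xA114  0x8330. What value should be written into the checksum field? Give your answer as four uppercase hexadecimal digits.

CCEB

One's-complement addition (fold any carry out of bit 15 back into bit 0):
  0xE1A0 + 0xB9B4 = 0x19B54 → wrap carry → 0x9B55
  0x9B55 + 0x079A = 0x0A2EF
  0xA2EF + 0x6BDF = 0x10ECE → wrap carry → 0x0ECF
  0x0ECF + 0xA114 = 0x0AFE3
  0xAFE3 + 0x8330 = 0x13313 → wrap carry → 0x3314
One's-complement sum = 0x3314.
Checksum = ~0x3314 & 0xFFFF = 0xCCEB.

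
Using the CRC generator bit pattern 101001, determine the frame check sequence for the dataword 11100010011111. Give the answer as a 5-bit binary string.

00010

Append 5 zeros: 1110001001111100000. Divide by 101001 (XOR where the leading bit is 1):
  pos 0: 111000 XOR 101001 = 010001
  pos 1: 100011 XOR 101001 = 001010
  pos 3: 101000 XOR 101001 = 000001
  pos 8: 111111 XOR 101001 = 010110
  pos 9: 101100 XOR 101001 = 000101
  pos 12: 101000 XOR 101001 = 000001
Remainder (last 5 bits) = 00010. This is the CRC / FCS.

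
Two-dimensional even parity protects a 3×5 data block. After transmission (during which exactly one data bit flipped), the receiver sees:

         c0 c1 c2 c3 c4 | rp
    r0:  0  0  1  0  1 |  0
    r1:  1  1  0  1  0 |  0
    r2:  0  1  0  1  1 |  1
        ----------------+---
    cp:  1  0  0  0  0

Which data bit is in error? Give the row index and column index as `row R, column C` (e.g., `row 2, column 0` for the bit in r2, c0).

row 1, column 2

Recompute each row's even parity and compare to rp:
  r0: data parity 0, sent rp 0 → ok
  r1: data parity 1, sent rp 0 → mismatch
  r2: data parity 1, sent rp 1 → ok
Recompute each column's even parity and compare to cp:
  c0: data parity 1, sent cp 1 → ok
  c1: data parity 0, sent cp 0 → ok
  c2: data parity 1, sent cp 0 → mismatch
  c3: data parity 0, sent cp 0 → ok
  c4: data parity 0, sent cp 0 → ok
Exactly one row (r1) and one column (c2) fail → the flipped bit is at their intersection.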